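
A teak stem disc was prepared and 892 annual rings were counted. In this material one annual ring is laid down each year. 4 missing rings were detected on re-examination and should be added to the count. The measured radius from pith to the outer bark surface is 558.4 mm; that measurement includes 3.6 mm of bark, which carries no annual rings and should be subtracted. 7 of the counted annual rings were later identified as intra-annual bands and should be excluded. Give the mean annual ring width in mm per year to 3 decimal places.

0.624 mm per year

True annual ring count = 892 − 7 + 4 = 889.
The growth record spans 558.4 − 3.6 = 554.8 mm.
Extension rate ≈ 554.8 / 889 = 0.624 mm per year.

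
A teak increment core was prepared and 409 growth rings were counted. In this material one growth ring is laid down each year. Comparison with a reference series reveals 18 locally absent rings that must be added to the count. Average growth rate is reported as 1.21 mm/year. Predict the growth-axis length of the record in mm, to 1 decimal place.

Adjusted count: 409 + 18 = 427 growth rings.
427 years at 1.21 mm/year gives 1.21 × 427 = 516.7 mm.

516.7 mm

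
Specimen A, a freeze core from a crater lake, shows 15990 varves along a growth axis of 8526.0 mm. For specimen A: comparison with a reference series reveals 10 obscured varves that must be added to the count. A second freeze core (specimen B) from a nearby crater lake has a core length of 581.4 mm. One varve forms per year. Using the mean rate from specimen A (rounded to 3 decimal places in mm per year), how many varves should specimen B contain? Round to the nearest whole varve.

Specimen A: true varve count = 15990 + 10 = 16000.
A: 8526.0 mm over 16000 years gives 8526.0 / 16000 ≈ 0.533 mm/year.
Specimen B: 581.4 mm / 0.533 mm per year = 1090.81 years ≈ 1091 varves.

1091 varves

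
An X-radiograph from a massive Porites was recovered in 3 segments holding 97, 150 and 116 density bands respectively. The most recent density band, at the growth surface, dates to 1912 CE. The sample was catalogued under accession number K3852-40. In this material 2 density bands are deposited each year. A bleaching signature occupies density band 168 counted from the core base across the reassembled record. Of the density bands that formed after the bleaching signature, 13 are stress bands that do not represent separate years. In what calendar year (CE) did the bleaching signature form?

Total density bands = 97 + 150 + 116 = 363.
363 − 168 = 195 density bands lie beyond the bleaching signature toward the growth surface.
195 − 13 false = 182 true density bands after the bleaching signature.
With 2 density bands per year, 182 / 2 = 91 years.
1912 − 91 = 1821 CE.

1821 CE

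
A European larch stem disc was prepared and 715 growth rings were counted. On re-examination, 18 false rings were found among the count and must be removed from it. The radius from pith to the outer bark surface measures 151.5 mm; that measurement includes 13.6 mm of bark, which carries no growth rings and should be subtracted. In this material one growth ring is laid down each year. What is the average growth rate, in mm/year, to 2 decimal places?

After corrections the count is 715 − 18 = 697 growth rings.
Removing the 13.6 mm offcut leaves 151.5 − 13.6 = 137.9 mm.
Mean rate = 137.9 mm / 697 years ≈ 0.20 mm/year.

0.20 mm/year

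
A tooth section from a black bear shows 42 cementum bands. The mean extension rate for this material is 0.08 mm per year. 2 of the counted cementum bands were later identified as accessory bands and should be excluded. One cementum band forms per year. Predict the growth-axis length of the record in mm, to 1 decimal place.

3.2 mm

True cementum band count = 42 − 2 = 40.
Length ≈ 0.08 × 40 = 3.2 mm.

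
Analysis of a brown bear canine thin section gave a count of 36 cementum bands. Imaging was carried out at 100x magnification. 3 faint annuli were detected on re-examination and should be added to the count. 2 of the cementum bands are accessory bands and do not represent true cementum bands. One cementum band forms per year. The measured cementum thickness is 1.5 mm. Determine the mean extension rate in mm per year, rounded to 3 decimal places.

Adjusted count: 36 − 2 + 3 = 37 cementum bands.
Mean rate = 1.5 mm / 37 years ≈ 0.041 mm per year.

0.041 mm per year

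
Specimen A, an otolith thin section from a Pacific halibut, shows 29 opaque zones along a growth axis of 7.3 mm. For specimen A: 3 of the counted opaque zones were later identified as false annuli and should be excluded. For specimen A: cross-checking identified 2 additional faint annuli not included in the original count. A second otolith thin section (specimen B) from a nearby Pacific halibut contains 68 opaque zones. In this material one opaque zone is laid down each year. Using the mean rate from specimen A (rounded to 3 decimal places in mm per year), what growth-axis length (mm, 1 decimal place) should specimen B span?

17.7 mm

Specimen A: correcting the raw count gives 29 − 3 + 2 = 28 true opaque zones.
A: Mean rate = 7.3 mm / 28 years ≈ 0.261 mm/yr.
B's length ≈ 0.261 × 68 = 17.7 mm.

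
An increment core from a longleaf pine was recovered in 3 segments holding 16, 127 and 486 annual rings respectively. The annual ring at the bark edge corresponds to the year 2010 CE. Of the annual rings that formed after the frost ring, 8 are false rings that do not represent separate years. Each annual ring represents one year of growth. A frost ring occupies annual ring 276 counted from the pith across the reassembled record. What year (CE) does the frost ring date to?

1665 CE

Total annual rings = 16 + 127 + 486 = 629.
629 − 276 = 353 annual rings lie beyond the frost ring toward the bark edge.
Excluding 8 false annual rings: 353 − 8 = 345.
2010 − 345 = 1665 CE.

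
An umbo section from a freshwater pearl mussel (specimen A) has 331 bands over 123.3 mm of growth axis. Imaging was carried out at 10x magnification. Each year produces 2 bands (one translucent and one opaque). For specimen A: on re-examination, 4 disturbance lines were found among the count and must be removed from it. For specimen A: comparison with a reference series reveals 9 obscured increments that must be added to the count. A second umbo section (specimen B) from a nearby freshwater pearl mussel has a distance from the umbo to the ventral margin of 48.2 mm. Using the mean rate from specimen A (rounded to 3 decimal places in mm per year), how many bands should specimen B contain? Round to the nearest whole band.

131 bands

Specimen A: after corrections the count is 331 − 4 + 9 = 336 bands.
Specimen A: 336 bands at 2 per year is 336 / 2 = 168 years.
A: Mean rate = 123.3 mm / 168 years ≈ 0.734 mm/yr.
B spans 48.2 / 0.734 = 65.67 years; at 2 bands per year that is 65.67 × 2 ≈ 131 bands.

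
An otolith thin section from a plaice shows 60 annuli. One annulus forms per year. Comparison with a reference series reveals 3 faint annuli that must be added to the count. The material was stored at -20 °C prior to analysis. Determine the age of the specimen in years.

After corrections the count is 60 + 3 = 63 annuli.
With a one-to-one annulus periodicity this is 63 years.

63 yr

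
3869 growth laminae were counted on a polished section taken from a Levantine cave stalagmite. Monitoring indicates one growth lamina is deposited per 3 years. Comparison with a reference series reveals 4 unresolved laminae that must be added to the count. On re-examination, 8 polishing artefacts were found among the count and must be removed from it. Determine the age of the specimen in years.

11595 yr

After corrections the count is 3869 − 8 + 4 = 3865 growth laminae.
3865 growth laminae at 3 years each span 3865 × 3 = 11595 years.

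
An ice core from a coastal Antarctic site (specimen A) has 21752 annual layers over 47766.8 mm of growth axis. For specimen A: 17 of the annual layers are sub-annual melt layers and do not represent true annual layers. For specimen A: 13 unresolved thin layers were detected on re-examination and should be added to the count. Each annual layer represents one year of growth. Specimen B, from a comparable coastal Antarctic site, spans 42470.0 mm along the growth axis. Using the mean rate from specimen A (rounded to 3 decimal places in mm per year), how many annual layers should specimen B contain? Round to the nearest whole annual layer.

Specimen A: correcting the raw count gives 21752 − 17 + 13 = 21748 true annual layers.
A: Mean rate = 47766.8 mm / 21748 years ≈ 2.196 mm/year.
B spans 42470.0 / 2.196 = 19339.71 years ≈ 19340 annual layers.

19340 annual layers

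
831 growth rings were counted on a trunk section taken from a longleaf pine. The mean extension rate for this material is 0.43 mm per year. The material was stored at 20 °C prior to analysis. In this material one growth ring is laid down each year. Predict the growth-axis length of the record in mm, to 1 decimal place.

The record spans 831 years at 0.43 mm per year.
Predicted length = 0.43 mm/year × 831 years = 357.3 mm.

357.3 mm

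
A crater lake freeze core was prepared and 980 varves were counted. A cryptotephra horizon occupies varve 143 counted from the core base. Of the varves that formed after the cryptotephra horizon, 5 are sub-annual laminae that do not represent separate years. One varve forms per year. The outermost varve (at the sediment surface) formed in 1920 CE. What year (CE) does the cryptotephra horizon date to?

The cryptotephra horizon sits at varve 143 from the core base, so 980 − 143 = 837 varves formed after it.
Removing the 5 false varves leaves 837 − 5 = 832 true varves beyond the cryptotephra horizon.
1920 − 832 = 1088 CE.

1088 CE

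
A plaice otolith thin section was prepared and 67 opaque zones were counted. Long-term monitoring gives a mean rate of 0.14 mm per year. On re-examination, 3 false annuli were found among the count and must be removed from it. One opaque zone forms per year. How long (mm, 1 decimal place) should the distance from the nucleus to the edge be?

True opaque zone count = 67 − 3 = 64.
Length ≈ 0.14 × 64 = 9.0 mm.

9.0 mm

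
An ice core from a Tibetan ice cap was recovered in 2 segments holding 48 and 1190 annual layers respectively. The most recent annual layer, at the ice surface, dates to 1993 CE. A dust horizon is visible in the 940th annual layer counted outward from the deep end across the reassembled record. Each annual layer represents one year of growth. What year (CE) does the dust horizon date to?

1695 CE

Total annual layers = 48 + 1190 = 1238.
1238 − 940 = 298 annual layers lie beyond the dust horizon toward the ice surface.
The annual layer at the ice surface is 1993 CE, so the dust horizon dates to 1993 − 298 = 1695 CE.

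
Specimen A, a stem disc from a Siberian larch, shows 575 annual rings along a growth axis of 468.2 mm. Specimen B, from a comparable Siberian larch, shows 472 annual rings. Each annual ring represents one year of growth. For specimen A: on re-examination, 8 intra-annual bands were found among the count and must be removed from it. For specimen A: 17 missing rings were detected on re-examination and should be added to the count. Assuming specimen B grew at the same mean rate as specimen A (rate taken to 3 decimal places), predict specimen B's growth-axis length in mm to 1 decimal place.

378.5 mm

Specimen A: after corrections the count is 575 − 8 + 17 = 584 annual rings.
A: Extension rate ≈ 468.2 / 584 = 0.802 mm/yr.
B's length ≈ 0.802 × 472 = 378.5 mm.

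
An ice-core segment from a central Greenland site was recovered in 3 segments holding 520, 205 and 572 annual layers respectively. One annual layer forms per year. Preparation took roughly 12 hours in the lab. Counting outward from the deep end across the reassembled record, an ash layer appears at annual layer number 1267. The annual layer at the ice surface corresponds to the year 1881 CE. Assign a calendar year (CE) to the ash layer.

Total annual layers = 520 + 205 + 572 = 1297.
The ash layer sits at annual layer 1267 from the deep end, so 1297 − 1267 = 30 annual layers formed after it.
The annual layer at the ice surface is 1881 CE, so the ash layer dates to 1881 − 30 = 1851 CE.

1851 CE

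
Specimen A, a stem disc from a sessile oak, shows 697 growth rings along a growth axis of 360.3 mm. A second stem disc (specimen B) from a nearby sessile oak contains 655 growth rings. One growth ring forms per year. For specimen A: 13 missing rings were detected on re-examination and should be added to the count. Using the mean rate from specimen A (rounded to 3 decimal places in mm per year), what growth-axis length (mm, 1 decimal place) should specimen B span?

332.1 mm

Specimen A: adjusted count: 697 + 13 = 710 growth rings.
A: Mean rate = 360.3 mm / 710 years ≈ 0.507 mm per year.
B's length ≈ 0.507 × 655 = 332.1 mm.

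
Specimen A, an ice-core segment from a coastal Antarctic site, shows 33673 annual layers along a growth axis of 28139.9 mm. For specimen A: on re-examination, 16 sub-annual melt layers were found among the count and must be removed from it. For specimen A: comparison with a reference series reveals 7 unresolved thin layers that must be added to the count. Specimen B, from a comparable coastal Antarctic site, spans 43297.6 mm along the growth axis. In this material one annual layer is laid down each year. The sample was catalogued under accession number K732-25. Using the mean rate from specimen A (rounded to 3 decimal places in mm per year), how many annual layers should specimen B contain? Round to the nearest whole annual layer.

51791 annual layers

Specimen A: true annual layer count = 33673 − 16 + 7 = 33664.
A: Extension rate ≈ 28139.9 / 33664 = 0.836 mm/yr.
B spans 43297.6 / 0.836 = 51791.39 years ≈ 51791 annual layers.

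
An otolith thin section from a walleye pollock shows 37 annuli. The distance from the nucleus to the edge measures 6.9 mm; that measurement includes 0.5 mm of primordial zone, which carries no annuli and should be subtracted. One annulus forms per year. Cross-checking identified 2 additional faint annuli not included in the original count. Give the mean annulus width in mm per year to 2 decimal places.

Adjusted count: 37 + 2 = 39 annuli.
Removing the 0.5 mm offcut leaves 6.9 − 0.5 = 6.4 mm.
Extension rate ≈ 6.4 / 39 = 0.16 mm per year.

0.16 mm per year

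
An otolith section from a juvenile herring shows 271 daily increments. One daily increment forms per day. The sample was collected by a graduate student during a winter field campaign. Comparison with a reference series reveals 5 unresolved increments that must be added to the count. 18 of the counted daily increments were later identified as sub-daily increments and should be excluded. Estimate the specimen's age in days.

258 days

True daily increment count = 271 − 18 + 5 = 258.
With a one-to-one daily increment periodicity this is 258 days.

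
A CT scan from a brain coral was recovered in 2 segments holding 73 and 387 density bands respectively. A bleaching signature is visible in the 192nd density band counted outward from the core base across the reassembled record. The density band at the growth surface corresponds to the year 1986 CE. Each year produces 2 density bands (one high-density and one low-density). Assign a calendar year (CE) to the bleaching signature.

Total density bands = 73 + 387 = 460.
Between density band 192 and the growth surface there are 460 − 192 = 268 density bands.
268 density bands at 2 per year is 268 / 2 = 134 years.
1986 − 134 = 1852 CE.

1852 CE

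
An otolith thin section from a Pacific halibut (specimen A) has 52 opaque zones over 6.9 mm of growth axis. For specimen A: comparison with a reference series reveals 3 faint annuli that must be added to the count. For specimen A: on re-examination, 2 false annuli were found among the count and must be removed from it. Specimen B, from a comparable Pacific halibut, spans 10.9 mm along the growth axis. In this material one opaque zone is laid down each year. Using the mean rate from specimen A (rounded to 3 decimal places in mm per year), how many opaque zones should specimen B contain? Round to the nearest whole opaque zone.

84 opaque zones

Specimen A: after corrections the count is 52 − 2 + 3 = 53 opaque zones.
A: Extension rate ≈ 6.9 / 53 = 0.130 mm/yr.
Specimen B: 10.9 mm / 0.130 mm per year = 83.85 years ≈ 84 opaque zones.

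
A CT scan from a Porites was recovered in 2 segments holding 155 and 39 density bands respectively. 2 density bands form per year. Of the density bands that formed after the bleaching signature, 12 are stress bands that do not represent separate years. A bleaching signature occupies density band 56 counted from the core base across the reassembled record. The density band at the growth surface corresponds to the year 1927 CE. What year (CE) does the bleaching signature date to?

1864 CE

Total density bands = 155 + 39 = 194.
The bleaching signature sits at density band 56 from the core base, so 194 − 56 = 138 density bands formed after it.
138 − 12 false = 126 true density bands after the bleaching signature.
Dividing by 2 density bands per year: 126 / 2 = 63 years.
1927 − 63 = 1864 CE.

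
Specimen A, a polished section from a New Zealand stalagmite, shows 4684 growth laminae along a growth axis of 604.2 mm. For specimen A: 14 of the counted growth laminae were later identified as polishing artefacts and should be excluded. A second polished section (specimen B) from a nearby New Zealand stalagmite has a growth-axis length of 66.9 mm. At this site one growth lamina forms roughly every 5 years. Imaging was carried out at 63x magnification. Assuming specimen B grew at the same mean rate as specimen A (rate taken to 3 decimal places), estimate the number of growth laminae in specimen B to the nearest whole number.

515 growth laminae

Specimen A: adjusted count: 4684 − 14 = 4670 growth laminae.
Specimen A: 4670 growth laminae at 5 years each span 4670 × 5 = 23350 years.
A: Mean rate = 604.2 mm / 23350 years ≈ 0.026 mm/year.
B spans 66.9 / 0.026 = 2573.08 years; at 5 years per growth lamina that is 2573.08 / 5 ≈ 515 growth laminae.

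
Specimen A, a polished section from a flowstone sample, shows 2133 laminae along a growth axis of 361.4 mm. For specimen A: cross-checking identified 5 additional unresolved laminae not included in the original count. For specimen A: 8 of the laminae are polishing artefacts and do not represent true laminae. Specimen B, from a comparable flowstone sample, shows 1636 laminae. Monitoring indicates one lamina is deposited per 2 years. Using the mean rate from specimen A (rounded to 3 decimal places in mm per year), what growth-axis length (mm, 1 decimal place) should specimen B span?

278.1 mm

Specimen A: true lamina count = 2133 − 8 + 5 = 2130.
Specimen A: multiplying by 2 years per lamina: 2130 × 2 = 4260 years.
A: Extension rate ≈ 361.4 / 4260 = 0.085 mm/year.
Specimen B: at 2 years per lamina, 1636 × 2 = 3272 years. B's length ≈ 0.085 × 3272 = 278.1 mm.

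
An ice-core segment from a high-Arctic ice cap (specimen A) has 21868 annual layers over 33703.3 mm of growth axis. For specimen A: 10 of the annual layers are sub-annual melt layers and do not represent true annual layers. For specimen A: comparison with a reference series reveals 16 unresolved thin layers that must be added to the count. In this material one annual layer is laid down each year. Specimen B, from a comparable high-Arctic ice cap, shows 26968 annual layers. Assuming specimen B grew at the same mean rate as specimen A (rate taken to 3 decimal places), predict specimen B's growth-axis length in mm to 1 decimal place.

41557.7 mm

Specimen A: after corrections the count is 21868 − 10 + 16 = 21874 annual layers.
A: 33703.3 mm over 21874 years gives 33703.3 / 21874 ≈ 1.541 mm per year.
B's length ≈ 1.541 × 26968 = 41557.7 mm.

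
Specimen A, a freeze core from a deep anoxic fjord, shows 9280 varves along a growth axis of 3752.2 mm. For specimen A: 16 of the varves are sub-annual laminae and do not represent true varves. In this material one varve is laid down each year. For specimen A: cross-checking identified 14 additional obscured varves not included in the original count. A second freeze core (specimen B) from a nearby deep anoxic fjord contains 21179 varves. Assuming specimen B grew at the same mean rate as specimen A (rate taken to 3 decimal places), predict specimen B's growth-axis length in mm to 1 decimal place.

8556.3 mm

Specimen A: correcting the raw count gives 9280 − 16 + 14 = 9278 true varves.
A: 3752.2 mm over 9278 years gives 3752.2 / 9278 ≈ 0.404 mm/yr.
Length of B = 0.404 × 21179 = 8556.3 mm.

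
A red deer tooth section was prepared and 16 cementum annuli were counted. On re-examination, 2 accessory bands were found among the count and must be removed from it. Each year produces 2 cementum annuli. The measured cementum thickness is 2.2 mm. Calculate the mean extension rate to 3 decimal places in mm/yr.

After corrections the count is 16 − 2 = 14 cementum annuli.
With 2 cementum annuli per year, 14 / 2 = 7 years.
Extension rate ≈ 2.2 / 7 = 0.314 mm/yr.

0.314 mm/yr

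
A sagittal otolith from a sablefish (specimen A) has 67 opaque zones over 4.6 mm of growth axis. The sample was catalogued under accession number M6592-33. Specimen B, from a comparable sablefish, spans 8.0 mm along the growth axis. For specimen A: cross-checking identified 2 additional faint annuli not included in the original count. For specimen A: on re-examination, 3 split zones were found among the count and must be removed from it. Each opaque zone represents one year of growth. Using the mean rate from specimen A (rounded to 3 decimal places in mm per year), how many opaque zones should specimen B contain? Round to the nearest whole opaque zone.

114 opaque zones

Specimen A: after corrections the count is 67 − 3 + 2 = 66 opaque zones.
A: Mean rate = 4.6 mm / 66 years ≈ 0.070 mm/yr.
B spans 8.0 / 0.070 = 114.29 years ≈ 114 opaque zones.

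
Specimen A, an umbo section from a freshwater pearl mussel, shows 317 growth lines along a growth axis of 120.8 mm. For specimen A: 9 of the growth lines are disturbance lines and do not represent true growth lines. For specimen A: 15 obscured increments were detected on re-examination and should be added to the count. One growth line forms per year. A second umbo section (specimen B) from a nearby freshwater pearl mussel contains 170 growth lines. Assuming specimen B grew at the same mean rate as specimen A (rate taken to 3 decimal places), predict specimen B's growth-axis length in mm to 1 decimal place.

Specimen A: correcting the raw count gives 317 − 9 + 15 = 323 true growth lines.
A: Extension rate ≈ 120.8 / 323 = 0.374 mm/yr.
For B, 0.374 mm/year × 170 years = 63.6 mm.

63.6 mm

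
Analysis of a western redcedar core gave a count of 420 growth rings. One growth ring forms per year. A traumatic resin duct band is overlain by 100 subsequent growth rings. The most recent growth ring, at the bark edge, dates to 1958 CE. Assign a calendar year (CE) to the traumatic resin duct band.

1858 CE

100 growth rings formed after the traumatic resin duct band.
1958 − 100 = 1858 CE.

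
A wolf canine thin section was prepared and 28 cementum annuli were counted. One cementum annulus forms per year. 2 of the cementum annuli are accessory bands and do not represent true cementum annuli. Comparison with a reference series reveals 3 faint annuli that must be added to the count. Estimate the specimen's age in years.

After corrections the count is 28 − 2 + 3 = 29 cementum annuli.
One cementum annulus per year makes the duration 29 years.

29 years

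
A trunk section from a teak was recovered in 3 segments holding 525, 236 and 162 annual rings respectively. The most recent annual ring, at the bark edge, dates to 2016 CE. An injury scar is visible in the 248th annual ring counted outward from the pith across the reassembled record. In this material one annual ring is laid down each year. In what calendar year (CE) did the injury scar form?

Total annual rings = 525 + 236 + 162 = 923.
Between annual ring 248 and the bark edge there are 923 − 248 = 675 annual rings.
Counting back 675 years from 2016 CE places the injury scar in 2016 − 675 = 1341 CE.

1341 CE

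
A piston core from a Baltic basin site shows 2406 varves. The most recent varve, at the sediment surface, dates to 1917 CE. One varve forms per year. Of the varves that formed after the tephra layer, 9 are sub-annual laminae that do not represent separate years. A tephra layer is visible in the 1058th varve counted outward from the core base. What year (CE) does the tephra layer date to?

2406 − 1058 = 1348 varves lie beyond the tephra layer toward the sediment surface.
Removing the 9 false varves leaves 1348 − 9 = 1339 true varves beyond the tephra layer.
1917 − 1339 = 578 CE.

578 CE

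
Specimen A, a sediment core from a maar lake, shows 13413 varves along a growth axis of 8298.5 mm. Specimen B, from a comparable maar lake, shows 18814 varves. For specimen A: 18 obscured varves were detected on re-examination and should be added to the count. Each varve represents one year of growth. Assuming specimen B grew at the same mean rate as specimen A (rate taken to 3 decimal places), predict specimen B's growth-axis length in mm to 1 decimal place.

Specimen A: true varve count = 13413 + 18 = 13431.
A: Mean rate = 8298.5 mm / 13431 years ≈ 0.618 mm/year.
For B, 0.618 mm/year × 18814 years = 11627.1 mm.

11627.1 mm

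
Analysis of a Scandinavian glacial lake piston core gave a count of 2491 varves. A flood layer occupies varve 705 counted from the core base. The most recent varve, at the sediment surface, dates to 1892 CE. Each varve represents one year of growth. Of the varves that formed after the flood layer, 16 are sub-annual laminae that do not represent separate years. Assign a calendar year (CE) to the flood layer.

122 CE

2491 − 705 = 1786 varves lie beyond the flood layer toward the sediment surface.
Removing the 16 false varves leaves 1786 − 16 = 1770 true varves beyond the flood layer.
Counting back 1770 years from 1892 CE places the flood layer in 1892 − 1770 = 122 CE.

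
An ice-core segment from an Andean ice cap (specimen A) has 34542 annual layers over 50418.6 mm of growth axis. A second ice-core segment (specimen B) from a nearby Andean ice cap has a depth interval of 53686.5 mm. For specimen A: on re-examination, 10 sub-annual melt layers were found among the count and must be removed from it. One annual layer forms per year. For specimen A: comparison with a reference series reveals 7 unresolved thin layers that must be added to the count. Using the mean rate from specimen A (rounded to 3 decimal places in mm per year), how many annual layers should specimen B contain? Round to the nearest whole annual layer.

36772 annual layers

Specimen A: adjusted count: 34542 − 10 + 7 = 34539 annual layers.
A: 50418.6 mm over 34539 years gives 50418.6 / 34539 ≈ 1.460 mm/yr.
For B, 53686.5 / 1.460 = 36771.58 years ≈ 36772 annual layers.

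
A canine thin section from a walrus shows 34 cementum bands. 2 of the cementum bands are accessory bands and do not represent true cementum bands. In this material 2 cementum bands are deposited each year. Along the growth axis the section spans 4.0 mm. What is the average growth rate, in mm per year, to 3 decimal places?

0.250 mm per year

Correcting the raw count gives 34 − 2 = 32 true cementum bands.
Dividing by 2 cementum bands per year: 32 / 2 = 16 years.
Extension rate ≈ 4.0 / 16 = 0.250 mm per year.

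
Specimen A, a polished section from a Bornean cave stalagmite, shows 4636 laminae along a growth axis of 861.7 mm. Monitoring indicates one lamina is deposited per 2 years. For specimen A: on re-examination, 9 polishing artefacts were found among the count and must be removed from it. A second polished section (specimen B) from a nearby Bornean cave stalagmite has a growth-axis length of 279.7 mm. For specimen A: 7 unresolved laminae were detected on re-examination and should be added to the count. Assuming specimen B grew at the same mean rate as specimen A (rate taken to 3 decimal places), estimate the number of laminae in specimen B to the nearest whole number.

Specimen A: adjusted count: 4636 − 9 + 7 = 4634 laminae.
Specimen A: multiplying by 2 years per lamina: 4634 × 2 = 9268 years.
A: Extension rate ≈ 861.7 / 9268 = 0.093 mm/yr.
For B, 279.7 / 0.093 = 3007.53 years; at 2 years per lamina that is 3007.53 / 2 ≈ 1504 laminae.

1504 laminae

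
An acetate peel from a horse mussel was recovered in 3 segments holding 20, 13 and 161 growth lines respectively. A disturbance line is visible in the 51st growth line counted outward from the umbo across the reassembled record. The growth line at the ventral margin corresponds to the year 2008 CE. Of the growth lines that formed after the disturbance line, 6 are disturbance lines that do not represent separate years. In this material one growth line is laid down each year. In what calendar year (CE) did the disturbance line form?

1871 CE

Total growth lines = 20 + 13 + 161 = 194.
Between growth line 51 and the ventral margin there are 194 − 51 = 143 growth lines.
143 − 6 false = 137 true growth lines after the disturbance line.
2008 − 137 = 1871 CE.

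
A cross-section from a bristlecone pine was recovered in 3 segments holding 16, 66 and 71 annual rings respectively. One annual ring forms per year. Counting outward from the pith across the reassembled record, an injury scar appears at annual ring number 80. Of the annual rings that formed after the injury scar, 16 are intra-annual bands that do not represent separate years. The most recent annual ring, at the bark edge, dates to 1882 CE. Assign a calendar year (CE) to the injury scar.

Total annual rings = 16 + 66 + 71 = 153.
Between annual ring 80 and the bark edge there are 153 − 80 = 73 annual rings.
73 − 16 false = 57 true annual rings after the injury scar.
1882 − 57 = 1825 CE.

1825 CE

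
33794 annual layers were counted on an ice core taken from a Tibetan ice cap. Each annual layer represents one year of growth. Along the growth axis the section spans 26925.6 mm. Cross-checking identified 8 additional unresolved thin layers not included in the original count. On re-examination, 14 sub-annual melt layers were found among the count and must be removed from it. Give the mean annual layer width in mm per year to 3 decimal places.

0.797 mm per year

Correcting the raw count gives 33794 − 14 + 8 = 33788 true annual layers.
Mean rate = 26925.6 mm / 33788 years ≈ 0.797 mm per year.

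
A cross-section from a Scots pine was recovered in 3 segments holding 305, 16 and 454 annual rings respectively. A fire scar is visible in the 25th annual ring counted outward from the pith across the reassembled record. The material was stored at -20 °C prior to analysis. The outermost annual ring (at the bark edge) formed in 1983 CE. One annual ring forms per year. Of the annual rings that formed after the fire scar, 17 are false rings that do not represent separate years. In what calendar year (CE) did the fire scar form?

Total annual rings = 305 + 16 + 454 = 775.
Between annual ring 25 and the bark edge there are 775 − 25 = 750 annual rings.
750 − 17 false = 733 true annual rings after the fire scar.
The annual ring at the bark edge is 1983 CE, so the fire scar dates to 1983 − 733 = 1250 CE.

1250 CE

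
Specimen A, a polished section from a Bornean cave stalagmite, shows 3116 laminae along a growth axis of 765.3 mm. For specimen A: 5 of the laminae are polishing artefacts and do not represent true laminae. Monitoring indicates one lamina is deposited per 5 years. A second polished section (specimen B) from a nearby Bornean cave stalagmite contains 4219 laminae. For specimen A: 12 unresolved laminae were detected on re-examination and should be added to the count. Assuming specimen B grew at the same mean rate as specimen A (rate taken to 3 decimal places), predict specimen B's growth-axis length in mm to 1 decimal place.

1033.7 mm

Specimen A: after corrections the count is 3116 − 5 + 12 = 3123 laminae.
Specimen A: at 5 years per lamina, 3123 × 5 = 15615 years.
A: Mean rate = 765.3 mm / 15615 years ≈ 0.049 mm per year.
Specimen B: multiplying by 5 years per lamina: 4219 × 5 = 21095 years. Length of B = 0.049 × 21095 = 1033.7 mm.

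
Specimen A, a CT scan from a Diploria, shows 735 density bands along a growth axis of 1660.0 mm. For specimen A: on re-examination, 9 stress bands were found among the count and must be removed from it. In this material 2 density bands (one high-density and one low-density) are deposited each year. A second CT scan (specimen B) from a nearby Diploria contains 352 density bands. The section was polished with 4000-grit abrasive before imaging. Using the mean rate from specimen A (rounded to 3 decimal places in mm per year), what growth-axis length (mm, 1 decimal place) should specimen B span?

804.8 mm

Specimen A: after corrections the count is 735 − 9 = 726 density bands.
Specimen A: 726 density bands at 2 per year is 726 / 2 = 363 years.
A: Mean rate = 1660.0 mm / 363 years ≈ 4.573 mm/yr.
Specimen B: 352 density bands at 2 per year is 352 / 2 = 176 years. Length of B = 4.573 × 176 = 804.8 mm.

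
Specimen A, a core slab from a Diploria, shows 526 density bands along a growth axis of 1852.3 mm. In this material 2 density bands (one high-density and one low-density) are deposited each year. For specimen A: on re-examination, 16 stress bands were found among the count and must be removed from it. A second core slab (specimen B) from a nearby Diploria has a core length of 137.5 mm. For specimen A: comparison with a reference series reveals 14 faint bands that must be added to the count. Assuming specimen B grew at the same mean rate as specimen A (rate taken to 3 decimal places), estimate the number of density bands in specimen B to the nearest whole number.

Specimen A: after corrections the count is 526 − 16 + 14 = 524 density bands.
Specimen A: with 2 density bands per year, 524 / 2 = 262 years.
A: 1852.3 mm over 262 years gives 1852.3 / 262 ≈ 7.070 mm/yr.
B spans 137.5 / 7.070 = 19.45 years; at 2 density bands per year that is 19.45 × 2 ≈ 39 density bands.

39 density bands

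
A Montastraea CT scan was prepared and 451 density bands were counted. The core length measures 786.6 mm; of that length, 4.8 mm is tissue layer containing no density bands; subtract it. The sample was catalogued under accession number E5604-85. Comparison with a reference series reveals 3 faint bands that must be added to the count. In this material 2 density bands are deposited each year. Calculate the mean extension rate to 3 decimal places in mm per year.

3.444 mm per year

True density band count = 451 + 3 = 454.
Dividing by 2 density bands per year: 454 / 2 = 227 years.
The growth record spans 786.6 − 4.8 = 781.8 mm.
Mean rate = 781.8 mm / 227 years ≈ 3.444 mm per year.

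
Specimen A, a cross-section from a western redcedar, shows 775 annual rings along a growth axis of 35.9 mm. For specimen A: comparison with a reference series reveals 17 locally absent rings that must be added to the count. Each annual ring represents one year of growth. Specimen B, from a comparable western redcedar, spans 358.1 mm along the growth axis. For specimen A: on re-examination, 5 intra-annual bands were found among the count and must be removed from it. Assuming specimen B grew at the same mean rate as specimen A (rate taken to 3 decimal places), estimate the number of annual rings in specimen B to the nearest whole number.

Specimen A: correcting the raw count gives 775 − 5 + 17 = 787 true annual rings.
A: 35.9 mm over 787 years gives 35.9 / 787 ≈ 0.046 mm/yr.
Specimen B: 358.1 mm / 0.046 mm per year = 7784.78 years ≈ 7785 annual rings.

7785 annual rings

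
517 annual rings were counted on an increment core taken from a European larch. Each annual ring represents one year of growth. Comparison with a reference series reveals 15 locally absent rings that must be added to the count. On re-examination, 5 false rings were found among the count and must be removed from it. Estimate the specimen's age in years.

527 years

True annual ring count = 517 − 5 + 15 = 527.
With a one-to-one annual ring periodicity this is 527 years.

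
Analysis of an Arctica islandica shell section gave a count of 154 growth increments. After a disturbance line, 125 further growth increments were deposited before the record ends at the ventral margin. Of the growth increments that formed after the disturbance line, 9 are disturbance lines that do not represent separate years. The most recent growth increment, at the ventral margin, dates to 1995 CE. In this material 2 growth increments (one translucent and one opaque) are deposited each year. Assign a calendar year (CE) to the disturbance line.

125 growth increments post-date the disturbance line.
125 − 9 false = 116 true growth increments after the disturbance line.
With 2 growth increments per year, 116 / 2 = 58 years.
1995 − 58 = 1937 CE.

1937 CE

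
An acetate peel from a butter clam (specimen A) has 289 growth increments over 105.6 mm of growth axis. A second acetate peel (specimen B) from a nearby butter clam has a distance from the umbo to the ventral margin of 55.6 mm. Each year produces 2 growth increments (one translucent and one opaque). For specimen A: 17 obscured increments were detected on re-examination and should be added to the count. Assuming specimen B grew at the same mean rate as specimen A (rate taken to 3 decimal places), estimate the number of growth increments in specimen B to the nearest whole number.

161 growth increments

Specimen A: correcting the raw count gives 289 + 17 = 306 true growth increments.
Specimen A: 306 growth increments at 2 per year is 306 / 2 = 153 years.
A: Extension rate ≈ 105.6 / 153 = 0.690 mm per year.
Specimen B: 55.6 mm / 0.690 mm per year = 80.58 years; at 2 growth increments per year that is 80.58 × 2 ≈ 161 growth increments.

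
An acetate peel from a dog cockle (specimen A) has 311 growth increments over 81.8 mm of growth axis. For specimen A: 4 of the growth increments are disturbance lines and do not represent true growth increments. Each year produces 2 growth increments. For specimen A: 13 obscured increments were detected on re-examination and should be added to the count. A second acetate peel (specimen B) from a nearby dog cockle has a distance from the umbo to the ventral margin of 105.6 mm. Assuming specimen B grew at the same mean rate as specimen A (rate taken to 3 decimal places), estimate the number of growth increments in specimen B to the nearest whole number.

413 growth increments

Specimen A: true growth increment count = 311 − 4 + 13 = 320.
Specimen A: with 2 growth increments per year, 320 / 2 = 160 years.
A: Extension rate ≈ 81.8 / 160 = 0.511 mm/year.
B spans 105.6 / 0.511 = 206.65 years; at 2 growth increments per year that is 206.65 × 2 ≈ 413 growth increments.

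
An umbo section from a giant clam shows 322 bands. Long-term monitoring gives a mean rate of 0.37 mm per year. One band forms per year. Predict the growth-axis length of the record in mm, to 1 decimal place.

119.1 mm

322 years of growth are recorded.
Predicted length = 0.37 mm/year × 322 years = 119.1 mm.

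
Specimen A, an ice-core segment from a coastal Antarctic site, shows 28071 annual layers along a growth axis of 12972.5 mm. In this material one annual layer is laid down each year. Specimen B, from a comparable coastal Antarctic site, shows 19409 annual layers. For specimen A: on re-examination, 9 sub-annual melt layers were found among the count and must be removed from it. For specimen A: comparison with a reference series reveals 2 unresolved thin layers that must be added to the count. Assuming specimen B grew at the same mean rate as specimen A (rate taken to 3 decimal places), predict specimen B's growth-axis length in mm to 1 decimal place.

Specimen A: after corrections the count is 28071 − 9 + 2 = 28064 annual layers.
A: Mean rate = 12972.5 mm / 28064 years ≈ 0.462 mm/yr.
For B, 0.462 mm/year × 19409 years = 8967.0 mm.

8967.0 mm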